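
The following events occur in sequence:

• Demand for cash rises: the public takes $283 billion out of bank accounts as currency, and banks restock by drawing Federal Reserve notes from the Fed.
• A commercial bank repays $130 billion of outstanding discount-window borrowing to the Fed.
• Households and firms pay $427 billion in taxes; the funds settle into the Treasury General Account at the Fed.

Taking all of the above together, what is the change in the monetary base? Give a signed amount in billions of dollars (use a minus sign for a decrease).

-$557 billion

Currency withdrawal $283 billion: just a shift between currency and reserves — both are base money → 0.
Discount-window repayment $130 billion: Fed balance sheet contracts → −$130B.
Government account inflow $427 billion: reserves shift to a non-base liability → −$427B.
Net: 0 − 130 − 427 = -$557 billion.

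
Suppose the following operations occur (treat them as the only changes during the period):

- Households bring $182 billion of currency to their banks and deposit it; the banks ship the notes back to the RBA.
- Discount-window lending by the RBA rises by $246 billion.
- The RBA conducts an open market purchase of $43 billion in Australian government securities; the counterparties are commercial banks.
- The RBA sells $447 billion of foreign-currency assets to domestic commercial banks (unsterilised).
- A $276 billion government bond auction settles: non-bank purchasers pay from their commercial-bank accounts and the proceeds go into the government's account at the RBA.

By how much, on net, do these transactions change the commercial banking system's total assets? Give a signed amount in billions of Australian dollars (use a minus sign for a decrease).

+$152 billion

Currency deposit $182 billion: bank balance sheets expand → +$182B.
Discount-window loan $246 billion: bank balance sheets expand → +$246B.
OMO purchase (from banks) $43 billion: just an asset swap on bank balance sheets → 0.
FX sale $447 billion: just an asset swap on bank balance sheets → 0.
Government account inflow $276 billion: bank balance sheets shrink → −$276B.
Net: 182 + 246 + 0 + 0 − 276 = +$152 billion.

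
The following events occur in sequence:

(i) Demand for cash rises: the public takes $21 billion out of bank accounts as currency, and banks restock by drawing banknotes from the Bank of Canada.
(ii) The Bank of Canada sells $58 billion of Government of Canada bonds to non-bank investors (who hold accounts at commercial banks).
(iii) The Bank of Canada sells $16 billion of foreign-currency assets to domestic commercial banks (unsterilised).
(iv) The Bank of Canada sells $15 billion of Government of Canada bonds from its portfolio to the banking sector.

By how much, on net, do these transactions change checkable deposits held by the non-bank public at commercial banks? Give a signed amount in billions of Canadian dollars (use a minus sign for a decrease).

-$79 billion

Currency withdrawal $21 billion: non-bank counterparties' bank balances fall → −$21B.
Asset sale (to non-banks) $58 billion: non-bank counterparties' bank balances fall → −$58B.
FX sale $16 billion: the counterparty is a bank, so public deposits are unchanged → 0.
OMO sale (to banks) $15 billion: the counterparty is a bank, so public deposits are unchanged → 0.
Net: −21 − 58 + 0 + 0 = -$79 billion.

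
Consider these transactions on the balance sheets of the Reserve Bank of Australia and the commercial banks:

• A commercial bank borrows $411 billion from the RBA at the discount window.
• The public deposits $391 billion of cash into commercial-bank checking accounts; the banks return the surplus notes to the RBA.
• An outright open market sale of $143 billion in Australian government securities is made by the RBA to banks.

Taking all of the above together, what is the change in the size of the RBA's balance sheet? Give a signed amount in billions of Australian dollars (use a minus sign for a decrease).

+$268 billion

RBA balance sheet:
  Assets:      Securities −$143B, Loans to banks +$411B
  Liabilities: Bank reserves +$659B, Currency in circulation −$391B
Change in total RBA assets = +$268 billion.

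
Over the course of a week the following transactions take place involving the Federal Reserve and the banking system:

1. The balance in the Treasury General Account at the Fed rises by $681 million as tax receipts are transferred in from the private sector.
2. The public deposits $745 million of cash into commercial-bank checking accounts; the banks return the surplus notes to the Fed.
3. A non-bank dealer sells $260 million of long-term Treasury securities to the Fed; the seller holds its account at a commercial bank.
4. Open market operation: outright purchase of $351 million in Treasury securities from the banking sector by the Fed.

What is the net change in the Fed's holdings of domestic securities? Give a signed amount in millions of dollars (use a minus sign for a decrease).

+$611 million

Fed balance sheet:
  Assets:      Securities +$611M
  Liabilities: Bank reserves +$675M, Currency in circulation −$745M, Government deposits +$681M
So the change in the Fed's holdings of domestic securities is +$611 million.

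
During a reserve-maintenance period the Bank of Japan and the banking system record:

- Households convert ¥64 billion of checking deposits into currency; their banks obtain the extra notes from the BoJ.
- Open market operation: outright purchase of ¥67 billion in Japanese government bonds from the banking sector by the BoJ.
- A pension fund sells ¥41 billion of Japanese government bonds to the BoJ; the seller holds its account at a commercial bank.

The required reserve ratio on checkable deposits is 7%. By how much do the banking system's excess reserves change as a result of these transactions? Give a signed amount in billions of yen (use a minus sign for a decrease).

+¥45.61 billion

Currency withdrawal ¥64 billion: reserves −¥64B, deposits −¥64B.
OMO purchase (from banks) ¥67 billion: reserves +¥67B, deposits 0.
Asset purchase (from non-banks) ¥41 billion: reserves +¥41B, deposits +¥41B.
Totals: Δreserves = +¥44B, Δdeposits = −¥23B.
Δrequired reserves = 7% × −¥23B = −¥1.61B.
Δexcess reserves = Δreserves − Δrequired = +¥44B − (−¥1.61B) = +¥45.61 billion.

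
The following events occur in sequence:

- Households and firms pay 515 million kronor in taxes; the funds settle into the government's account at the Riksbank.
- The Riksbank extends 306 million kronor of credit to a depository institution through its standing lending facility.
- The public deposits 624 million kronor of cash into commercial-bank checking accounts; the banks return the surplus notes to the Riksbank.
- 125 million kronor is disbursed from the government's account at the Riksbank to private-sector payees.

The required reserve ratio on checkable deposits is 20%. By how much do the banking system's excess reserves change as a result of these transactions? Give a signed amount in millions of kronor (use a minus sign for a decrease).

+493.2 million

Government account inflow 515 million kronor: reserves −515M, deposits −515M.
Discount-window loan 306 million kronor: reserves +306M, deposits 0.
Currency deposit 624 million kronor: reserves +624M, deposits +624M.
Government spending 125 million kronor: reserves +125M, deposits +125M.
Totals: Δreserves = +540M, Δdeposits = +234M.
Δrequired reserves = 20% × +234M = +46.8M.
Δexcess reserves = Δreserves − Δrequired = +540M − (+46.8M) = +493.2 million.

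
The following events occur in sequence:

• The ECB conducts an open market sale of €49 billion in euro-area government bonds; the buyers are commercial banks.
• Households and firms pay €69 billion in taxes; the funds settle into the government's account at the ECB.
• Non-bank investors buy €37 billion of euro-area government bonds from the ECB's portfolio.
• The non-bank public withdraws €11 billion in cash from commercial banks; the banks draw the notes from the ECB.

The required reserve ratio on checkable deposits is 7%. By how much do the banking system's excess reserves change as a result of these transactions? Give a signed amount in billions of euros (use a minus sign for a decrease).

-€157.81 billion

OMO sale (to banks) €49 billion: reserves −€49B, deposits 0.
Government account inflow €69 billion: reserves −€69B, deposits −€69B.
Asset sale (to non-banks) €37 billion: reserves −€37B, deposits −€37B.
Currency withdrawal €11 billion: reserves −€11B, deposits −€11B.
Totals: Δreserves = −€166B, Δdeposits = −€117B.
Δrequired reserves = 7% × −€117B = −€8.19B.
Δexcess reserves = Δreserves − Δrequired = −€166B − (−€8.19B) = -€157.81 billion.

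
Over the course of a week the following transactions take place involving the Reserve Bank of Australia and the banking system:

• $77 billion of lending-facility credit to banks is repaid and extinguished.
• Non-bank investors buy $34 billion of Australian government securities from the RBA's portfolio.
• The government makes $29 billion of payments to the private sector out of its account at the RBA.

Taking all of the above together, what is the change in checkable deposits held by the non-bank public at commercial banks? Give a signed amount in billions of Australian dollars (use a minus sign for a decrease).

-$5 billion

Discount-window repayment $77 billion: the counterparty is a bank, so public deposits are unchanged → 0.
Asset sale (to non-banks) $34 billion: non-bank counterparties' bank balances fall → −$34B.
Government spending $29 billion: non-bank counterparties' bank balances rise → +$29B.
Net: 0 − 34 + 29 = -$5 billion.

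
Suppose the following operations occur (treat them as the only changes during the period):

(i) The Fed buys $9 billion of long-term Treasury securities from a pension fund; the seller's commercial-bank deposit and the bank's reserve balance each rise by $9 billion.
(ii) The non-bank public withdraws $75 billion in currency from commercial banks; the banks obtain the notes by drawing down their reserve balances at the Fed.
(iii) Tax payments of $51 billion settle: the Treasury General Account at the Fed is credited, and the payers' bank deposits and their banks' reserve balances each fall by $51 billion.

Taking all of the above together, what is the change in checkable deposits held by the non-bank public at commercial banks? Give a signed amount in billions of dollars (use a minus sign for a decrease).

-$117 billion

Asset purchase (from non-banks) $9 billion: non-bank counterparties' bank balances rise → +$9B.
Currency withdrawal $75 billion: non-bank counterparties' bank balances fall → −$75B.
Government account inflow $51 billion: non-bank counterparties' bank balances fall → −$51B.
Net: 9 − 75 − 51 = -$117 billion.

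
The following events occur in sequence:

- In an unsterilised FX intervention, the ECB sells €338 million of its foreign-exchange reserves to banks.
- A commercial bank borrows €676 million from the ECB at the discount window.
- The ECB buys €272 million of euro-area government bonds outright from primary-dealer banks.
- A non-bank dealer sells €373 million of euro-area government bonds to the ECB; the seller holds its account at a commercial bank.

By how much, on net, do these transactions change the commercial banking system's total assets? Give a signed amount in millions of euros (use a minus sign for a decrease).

FX sale €338 million: just an asset swap on bank balance sheets → 0.
Discount-window loan €676 million: bank balance sheets expand → +€676M.
OMO purchase (from banks) €272 million: just an asset swap on bank balance sheets → 0.
Asset purchase (from non-banks) €373 million: bank balance sheets expand → +€373M.
Net: 0 + 676 + 0 + 373 = +€1049 million.

+€1049 million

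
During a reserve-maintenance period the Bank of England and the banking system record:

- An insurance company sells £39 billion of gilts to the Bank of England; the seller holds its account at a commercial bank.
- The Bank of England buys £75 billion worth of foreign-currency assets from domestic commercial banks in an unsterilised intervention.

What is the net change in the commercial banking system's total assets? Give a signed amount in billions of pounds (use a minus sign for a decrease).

Asset purchase (from non-banks) £39 billion: bank balance sheets expand → +£39B.
FX purchase £75 billion: just an asset swap on bank balance sheets → 0.
Net: 39 + 0 = +£39 billion.

+£39 billion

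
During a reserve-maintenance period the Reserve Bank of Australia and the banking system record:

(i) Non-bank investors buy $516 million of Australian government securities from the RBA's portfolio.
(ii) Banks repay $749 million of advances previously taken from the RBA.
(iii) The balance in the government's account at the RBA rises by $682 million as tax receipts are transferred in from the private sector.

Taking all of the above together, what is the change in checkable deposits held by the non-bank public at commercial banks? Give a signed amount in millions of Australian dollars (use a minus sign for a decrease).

Asset sale (to non-banks) $516 million: non-bank counterparties' bank balances fall → −$516M.
Discount-window repayment $749 million: the counterparty is a bank, so public deposits are unchanged → 0.
Government account inflow $682 million: non-bank counterparties' bank balances fall → −$682M.
Net: −516 + 0 − 682 = -$1198 million.

-$1198 million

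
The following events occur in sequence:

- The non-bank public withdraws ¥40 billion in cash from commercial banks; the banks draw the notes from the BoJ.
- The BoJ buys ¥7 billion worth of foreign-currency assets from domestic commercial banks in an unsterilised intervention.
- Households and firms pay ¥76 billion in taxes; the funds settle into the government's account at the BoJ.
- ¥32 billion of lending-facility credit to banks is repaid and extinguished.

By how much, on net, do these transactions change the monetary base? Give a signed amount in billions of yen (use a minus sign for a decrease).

-¥101 billion

Currency withdrawal ¥40 billion: just a shift between currency and reserves — both are base money → 0.
FX purchase ¥7 billion: BoJ balance sheet expands → +¥7B.
Government account inflow ¥76 billion: reserves shift to a non-base liability → −¥76B.
Discount-window repayment ¥32 billion: BoJ balance sheet contracts → −¥32B.
Net: 0 + 7 − 76 − 32 = -¥101 billion.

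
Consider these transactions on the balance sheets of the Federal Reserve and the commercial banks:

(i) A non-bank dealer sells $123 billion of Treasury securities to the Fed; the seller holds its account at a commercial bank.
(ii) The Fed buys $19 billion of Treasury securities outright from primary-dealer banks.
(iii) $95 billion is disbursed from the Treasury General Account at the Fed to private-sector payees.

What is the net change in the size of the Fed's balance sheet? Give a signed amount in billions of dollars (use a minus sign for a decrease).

Asset purchase (from non-banks) $123 billion: a Fed asset is acquired → +$123B.
OMO purchase (from banks) $19 billion: a Fed asset is acquired → +$19B.
Government spending $95 billion: only the composition of liabilities changes → 0.
Net: 123 + 19 + 0 = +$142 billion.

+$142 billion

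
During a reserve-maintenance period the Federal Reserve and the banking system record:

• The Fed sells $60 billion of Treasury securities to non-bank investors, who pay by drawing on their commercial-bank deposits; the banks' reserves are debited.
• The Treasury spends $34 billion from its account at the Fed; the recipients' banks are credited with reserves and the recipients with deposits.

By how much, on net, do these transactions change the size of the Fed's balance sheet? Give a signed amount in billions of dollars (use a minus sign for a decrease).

-$60 billion

Asset sale (to non-banks) $60 billion: a Fed asset is shed → −$60B.
Government spending $34 billion: only the composition of liabilities changes → 0.
Net: −60 + 0 = -$60 billion.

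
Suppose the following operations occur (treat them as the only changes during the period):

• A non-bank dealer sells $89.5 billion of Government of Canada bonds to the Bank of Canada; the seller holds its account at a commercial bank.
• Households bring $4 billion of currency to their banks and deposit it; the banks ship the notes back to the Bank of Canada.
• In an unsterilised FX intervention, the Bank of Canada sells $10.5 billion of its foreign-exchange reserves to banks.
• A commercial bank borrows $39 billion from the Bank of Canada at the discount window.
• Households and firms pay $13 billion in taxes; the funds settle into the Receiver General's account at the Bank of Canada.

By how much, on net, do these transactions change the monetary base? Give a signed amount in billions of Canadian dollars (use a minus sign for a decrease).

Bank of Canada balance sheet:
  Assets:      Securities +$89.5B, Loans to banks +$39B, Foreign assets −$10.5B
  Liabilities: Bank reserves +$109B, Currency in circulation −$4B, Government deposits +$13B
Commercial banking system:
  Assets:      Reserves at CB +$109B, Foreign assets +$10.5B
  Liabilities: Checkable deposits +$80.5B, Borrowings from CB +$39B
Monetary base = currency + reserves: −$4B + (+$109B) = +$105 billion.

+$105 billion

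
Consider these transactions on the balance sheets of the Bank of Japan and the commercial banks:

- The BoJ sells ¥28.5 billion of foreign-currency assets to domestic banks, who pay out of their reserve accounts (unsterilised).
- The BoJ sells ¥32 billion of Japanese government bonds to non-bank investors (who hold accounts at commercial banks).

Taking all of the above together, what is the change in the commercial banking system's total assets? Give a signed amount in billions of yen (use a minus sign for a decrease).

BoJ balance sheet:
  Assets:      Securities −¥32B, Foreign assets −¥28.5B
  Liabilities: Bank reserves −¥60.5B
Commercial banking system:
  Assets:      Reserves at CB −¥60.5B, Foreign assets +¥28.5B
  Liabilities: Checkable deposits −¥32B
Change in total bank assets = -¥32 billion.

-¥32 billion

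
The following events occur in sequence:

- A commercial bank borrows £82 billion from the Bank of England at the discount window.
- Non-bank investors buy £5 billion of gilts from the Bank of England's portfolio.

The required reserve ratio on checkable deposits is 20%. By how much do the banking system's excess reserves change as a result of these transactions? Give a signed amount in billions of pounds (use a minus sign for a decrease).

Discount-window loan £82 billion: reserves +£82B, deposits 0.
Asset sale (to non-banks) £5 billion: reserves −£5B, deposits −£5B.
Totals: Δreserves = +£77B, Δdeposits = −£5B.
Δrequired reserves = 20% × −£5B = −£1B.
Δexcess reserves = Δreserves − Δrequired = +£77B − (−£1B) = +£78 billion.

+£78 billion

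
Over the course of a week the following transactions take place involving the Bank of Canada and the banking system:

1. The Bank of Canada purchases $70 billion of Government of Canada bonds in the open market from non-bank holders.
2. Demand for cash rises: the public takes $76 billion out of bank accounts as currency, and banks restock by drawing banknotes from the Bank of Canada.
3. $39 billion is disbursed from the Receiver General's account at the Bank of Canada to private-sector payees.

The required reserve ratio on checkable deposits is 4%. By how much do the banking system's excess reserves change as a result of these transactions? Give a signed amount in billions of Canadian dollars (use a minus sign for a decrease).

+$31.68 billion

Asset purchase (from non-banks) $70 billion: reserves +$70B, deposits +$70B.
Currency withdrawal $76 billion: reserves −$76B, deposits −$76B.
Government spending $39 billion: reserves +$39B, deposits +$39B.
Totals: Δreserves = +$33B, Δdeposits = +$33B.
Δrequired reserves = 4% × +$33B = +$1.32B.
Δexcess reserves = Δreserves − Δrequired = +$33B − (+$1.32B) = +$31.68 billion.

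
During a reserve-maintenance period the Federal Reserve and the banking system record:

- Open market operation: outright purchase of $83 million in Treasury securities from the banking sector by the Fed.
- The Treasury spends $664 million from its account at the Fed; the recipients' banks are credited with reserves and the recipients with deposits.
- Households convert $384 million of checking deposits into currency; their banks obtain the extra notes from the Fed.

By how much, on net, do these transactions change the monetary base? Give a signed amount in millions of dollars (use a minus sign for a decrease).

+$747 million

Fed balance sheet:
  Assets:      Securities +$83M
  Liabilities: Bank reserves +$363M, Currency in circulation +$384M, Government deposits −$664M
Monetary base = currency + reserves: +$384M + (+$363M) = +$747 million.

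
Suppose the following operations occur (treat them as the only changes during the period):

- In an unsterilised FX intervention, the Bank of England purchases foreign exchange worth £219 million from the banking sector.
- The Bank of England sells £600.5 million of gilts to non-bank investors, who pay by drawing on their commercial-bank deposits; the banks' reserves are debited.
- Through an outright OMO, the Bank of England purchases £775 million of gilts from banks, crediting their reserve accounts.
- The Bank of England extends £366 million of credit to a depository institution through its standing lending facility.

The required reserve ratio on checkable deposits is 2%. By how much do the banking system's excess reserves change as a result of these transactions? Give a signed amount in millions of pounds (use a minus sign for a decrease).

+£771.51 million

FX purchase £219 million: reserves +£219M, deposits 0.
Asset sale (to non-banks) £600.5 million: reserves −£600.5M, deposits −£600.5M.
OMO purchase (from banks) £775 million: reserves +£775M, deposits 0.
Discount-window loan £366 million: reserves +£366M, deposits 0.
Totals: Δreserves = +£759.5M, Δdeposits = −£600.5M.
Δrequired reserves = 2% × −£600.5M = −£12.01M.
Δexcess reserves = Δreserves − Δrequired = +£759.5M − (−£12.01M) = +£771.51 million.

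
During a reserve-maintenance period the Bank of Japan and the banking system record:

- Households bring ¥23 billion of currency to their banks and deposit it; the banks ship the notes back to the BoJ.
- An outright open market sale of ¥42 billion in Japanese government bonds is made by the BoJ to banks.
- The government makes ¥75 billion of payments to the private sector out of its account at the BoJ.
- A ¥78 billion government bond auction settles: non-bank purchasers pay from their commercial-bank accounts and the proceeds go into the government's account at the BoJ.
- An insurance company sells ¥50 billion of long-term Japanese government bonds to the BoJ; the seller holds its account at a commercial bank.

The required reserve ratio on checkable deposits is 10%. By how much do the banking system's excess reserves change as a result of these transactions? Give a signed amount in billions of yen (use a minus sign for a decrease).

Currency deposit ¥23 billion: reserves +¥23B, deposits +¥23B.
OMO sale (to banks) ¥42 billion: reserves −¥42B, deposits 0.
Government spending ¥75 billion: reserves +¥75B, deposits +¥75B.
Government account inflow ¥78 billion: reserves −¥78B, deposits −¥78B.
Asset purchase (from non-banks) ¥50 billion: reserves +¥50B, deposits +¥50B.
Totals: Δreserves = +¥28B, Δdeposits = +¥70B.
Δrequired reserves = 10% × +¥70B = +¥7B.
Δexcess reserves = Δreserves − Δrequired = +¥28B − (+¥7B) = +¥21 billion.

+¥21 billion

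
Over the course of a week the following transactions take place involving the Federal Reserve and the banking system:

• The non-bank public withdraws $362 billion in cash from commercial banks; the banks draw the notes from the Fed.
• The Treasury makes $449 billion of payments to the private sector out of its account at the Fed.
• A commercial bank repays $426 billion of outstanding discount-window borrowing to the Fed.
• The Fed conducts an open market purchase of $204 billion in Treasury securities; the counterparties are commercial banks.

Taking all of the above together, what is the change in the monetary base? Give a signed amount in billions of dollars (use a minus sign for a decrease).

Fed balance sheet:
  Assets:      Securities +$204B, Loans to banks −$426B
  Liabilities: Bank reserves −$135B, Currency in circulation +$362B, Government deposits −$449B
Monetary base = currency + reserves: +$362B + (−$135B) = +$227 billion.

+$227 billion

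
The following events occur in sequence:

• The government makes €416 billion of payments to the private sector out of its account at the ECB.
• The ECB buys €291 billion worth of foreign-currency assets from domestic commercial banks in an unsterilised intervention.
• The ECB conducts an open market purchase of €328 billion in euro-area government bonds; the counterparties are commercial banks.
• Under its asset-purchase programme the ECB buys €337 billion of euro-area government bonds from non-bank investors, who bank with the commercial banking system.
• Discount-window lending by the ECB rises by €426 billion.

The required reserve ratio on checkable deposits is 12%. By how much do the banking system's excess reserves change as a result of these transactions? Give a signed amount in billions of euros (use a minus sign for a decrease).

Government spending €416 billion: reserves +€416B, deposits +€416B.
FX purchase €291 billion: reserves +€291B, deposits 0.
OMO purchase (from banks) €328 billion: reserves +€328B, deposits 0.
Asset purchase (from non-banks) €337 billion: reserves +€337B, deposits +€337B.
Discount-window loan €426 billion: reserves +€426B, deposits 0.
Totals: Δreserves = +€1798B, Δdeposits = +€753B.
Δrequired reserves = 12% × +€753B = +€90.36B.
Δexcess reserves = Δreserves − Δrequired = +€1798B − (+€90.36B) = +€1707.64 billion.

+€1707.64 billion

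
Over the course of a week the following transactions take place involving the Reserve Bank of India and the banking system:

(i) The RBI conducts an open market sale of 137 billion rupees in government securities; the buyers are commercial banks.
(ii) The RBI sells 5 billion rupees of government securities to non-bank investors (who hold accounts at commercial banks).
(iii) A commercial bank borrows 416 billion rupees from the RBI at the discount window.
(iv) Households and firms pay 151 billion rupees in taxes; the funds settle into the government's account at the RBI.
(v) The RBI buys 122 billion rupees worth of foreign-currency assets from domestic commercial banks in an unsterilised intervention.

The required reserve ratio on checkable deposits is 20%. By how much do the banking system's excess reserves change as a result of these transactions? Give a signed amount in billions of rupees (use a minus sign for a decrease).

OMO sale (to banks) 137 billion rupees: reserves −137B, deposits 0.
Asset sale (to non-banks) 5 billion rupees: reserves −5B, deposits −5B.
Discount-window loan 416 billion rupees: reserves +416B, deposits 0.
Government account inflow 151 billion rupees: reserves −151B, deposits −151B.
FX purchase 122 billion rupees: reserves +122B, deposits 0.
Totals: Δreserves = +245B, Δdeposits = −156B.
Δrequired reserves = 20% × −156B = −31.2B.
Δexcess reserves = Δreserves − Δrequired = +245B − (−31.2B) = +276.2 billion.

+276.2 billion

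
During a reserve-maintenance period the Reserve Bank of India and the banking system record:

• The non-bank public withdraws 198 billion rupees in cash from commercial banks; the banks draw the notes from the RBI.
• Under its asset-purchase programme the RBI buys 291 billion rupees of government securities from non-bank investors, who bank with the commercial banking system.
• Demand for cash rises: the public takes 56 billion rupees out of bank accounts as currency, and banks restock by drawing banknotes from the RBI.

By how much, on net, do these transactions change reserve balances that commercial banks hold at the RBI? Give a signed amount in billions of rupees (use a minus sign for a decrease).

Currency withdrawal 198 billion rupees: banks swap reserves for currency → −198B.
Asset purchase (from non-banks) 291 billion rupees: the RBI pays by crediting reserve accounts → +291B.
Currency withdrawal 56 billion rupees: banks swap reserves for currency → −56B.
Net: −198 + 291 − 56 = +37 billion.

+37 billion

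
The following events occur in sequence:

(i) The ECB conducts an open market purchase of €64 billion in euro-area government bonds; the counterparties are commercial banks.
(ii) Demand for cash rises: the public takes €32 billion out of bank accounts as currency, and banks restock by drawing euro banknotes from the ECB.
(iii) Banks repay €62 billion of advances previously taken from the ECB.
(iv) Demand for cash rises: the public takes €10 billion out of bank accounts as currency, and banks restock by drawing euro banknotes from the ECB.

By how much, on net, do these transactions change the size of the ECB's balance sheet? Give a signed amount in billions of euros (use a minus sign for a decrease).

+€2 billion

ECB balance sheet:
  Assets:      Securities +€64B, Loans to banks −€62B
  Liabilities: Bank reserves −€40B, Currency in circulation +€42B
Commercial banking system:
  Assets:      Reserves at CB −€40B, Securities −€64B
  Liabilities: Checkable deposits −€42B, Borrowings from CB −€62B
Change in total ECB assets = +€2 billion.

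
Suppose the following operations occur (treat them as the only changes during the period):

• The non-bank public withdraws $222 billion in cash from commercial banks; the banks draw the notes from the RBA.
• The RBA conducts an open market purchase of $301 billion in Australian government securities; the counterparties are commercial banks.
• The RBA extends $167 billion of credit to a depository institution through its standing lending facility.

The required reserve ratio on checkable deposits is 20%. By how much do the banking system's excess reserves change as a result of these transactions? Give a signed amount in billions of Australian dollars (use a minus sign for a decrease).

Currency withdrawal $222 billion: reserves −$222B, deposits −$222B.
OMO purchase (from banks) $301 billion: reserves +$301B, deposits 0.
Discount-window loan $167 billion: reserves +$167B, deposits 0.
Totals: Δreserves = +$246B, Δdeposits = −$222B.
Δrequired reserves = 20% × −$222B = −$44.4B.
Δexcess reserves = Δreserves − Δrequired = +$246B − (−$44.4B) = +$290.4 billion.

+$290.4 billion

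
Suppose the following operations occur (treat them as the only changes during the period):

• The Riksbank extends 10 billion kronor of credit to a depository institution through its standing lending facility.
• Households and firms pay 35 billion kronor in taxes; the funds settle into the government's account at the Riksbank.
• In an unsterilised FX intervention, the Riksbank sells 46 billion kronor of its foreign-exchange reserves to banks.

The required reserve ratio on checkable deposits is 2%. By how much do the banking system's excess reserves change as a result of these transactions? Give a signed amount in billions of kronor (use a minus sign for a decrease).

-70.3 billion

Discount-window loan 10 billion kronor: reserves +10B, deposits 0.
Government account inflow 35 billion kronor: reserves −35B, deposits −35B.
FX sale 46 billion kronor: reserves −46B, deposits 0.
Totals: Δreserves = −71B, Δdeposits = −35B.
Δrequired reserves = 2% × −35B = −0.7B.
Δexcess reserves = Δreserves − Δrequired = −71B − (−0.7B) = -70.3 billion.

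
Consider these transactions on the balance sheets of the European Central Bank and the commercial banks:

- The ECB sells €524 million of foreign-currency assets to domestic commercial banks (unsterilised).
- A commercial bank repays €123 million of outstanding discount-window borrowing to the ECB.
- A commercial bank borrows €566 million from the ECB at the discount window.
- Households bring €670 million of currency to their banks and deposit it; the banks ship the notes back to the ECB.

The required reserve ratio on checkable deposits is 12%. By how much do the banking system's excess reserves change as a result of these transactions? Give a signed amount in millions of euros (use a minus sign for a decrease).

+€508.6 million

FX sale €524 million: reserves −€524M, deposits 0.
Discount-window repayment €123 million: reserves −€123M, deposits 0.
Discount-window loan €566 million: reserves +€566M, deposits 0.
Currency deposit €670 million: reserves +€670M, deposits +€670M.
Totals: Δreserves = +€589M, Δdeposits = +€670M.
Δrequired reserves = 12% × +€670M = +€80.4M.
Δexcess reserves = Δreserves − Δrequired = +€589M − (+€80.4M) = +€508.6 million.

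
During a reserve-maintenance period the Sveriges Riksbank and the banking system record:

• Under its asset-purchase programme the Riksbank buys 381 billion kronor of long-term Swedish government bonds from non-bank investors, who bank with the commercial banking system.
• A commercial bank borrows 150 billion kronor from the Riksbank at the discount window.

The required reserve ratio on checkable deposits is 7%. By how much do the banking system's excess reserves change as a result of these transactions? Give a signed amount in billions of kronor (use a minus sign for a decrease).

+504.33 billion

Asset purchase (from non-banks) 381 billion kronor: reserves +381B, deposits +381B.
Discount-window loan 150 billion kronor: reserves +150B, deposits 0.
Totals: Δreserves = +531B, Δdeposits = +381B.
Δrequired reserves = 7% × +381B = +26.67B.
Δexcess reserves = Δreserves − Δrequired = +531B − (+26.67B) = +504.33 billion.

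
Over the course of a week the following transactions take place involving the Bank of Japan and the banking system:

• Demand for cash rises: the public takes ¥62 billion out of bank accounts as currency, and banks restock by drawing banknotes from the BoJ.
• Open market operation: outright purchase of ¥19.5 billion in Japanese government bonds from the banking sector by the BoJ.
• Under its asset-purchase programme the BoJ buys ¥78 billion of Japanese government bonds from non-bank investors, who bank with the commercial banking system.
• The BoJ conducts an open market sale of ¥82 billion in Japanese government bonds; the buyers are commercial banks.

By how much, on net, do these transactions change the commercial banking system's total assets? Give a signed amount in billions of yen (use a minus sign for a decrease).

Currency withdrawal ¥62 billion: bank balance sheets shrink → −¥62B.
OMO purchase (from banks) ¥19.5 billion: just an asset swap on bank balance sheets → 0.
Asset purchase (from non-banks) ¥78 billion: bank balance sheets expand → +¥78B.
OMO sale (to banks) ¥82 billion: just an asset swap on bank balance sheets → 0.
Net: −62 + 0 + 78 + 0 = +¥16 billion.

+¥16 billion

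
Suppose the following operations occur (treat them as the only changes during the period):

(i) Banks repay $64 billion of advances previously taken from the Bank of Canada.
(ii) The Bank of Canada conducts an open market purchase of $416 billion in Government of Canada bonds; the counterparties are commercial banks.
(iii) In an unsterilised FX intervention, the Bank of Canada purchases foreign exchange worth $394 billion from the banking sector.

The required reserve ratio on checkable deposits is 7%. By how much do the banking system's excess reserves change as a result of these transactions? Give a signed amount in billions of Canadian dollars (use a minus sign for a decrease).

+$746 billion

Discount-window repayment $64 billion: reserves −$64B, deposits 0.
OMO purchase (from banks) $416 billion: reserves +$416B, deposits 0.
FX purchase $394 billion: reserves +$394B, deposits 0.
Totals: Δreserves = +$746B, Δdeposits = 0.
Δrequired reserves = 7% × 0 = 0.
Δexcess reserves = Δreserves − Δrequired = +$746B − (0) = +$746 billion.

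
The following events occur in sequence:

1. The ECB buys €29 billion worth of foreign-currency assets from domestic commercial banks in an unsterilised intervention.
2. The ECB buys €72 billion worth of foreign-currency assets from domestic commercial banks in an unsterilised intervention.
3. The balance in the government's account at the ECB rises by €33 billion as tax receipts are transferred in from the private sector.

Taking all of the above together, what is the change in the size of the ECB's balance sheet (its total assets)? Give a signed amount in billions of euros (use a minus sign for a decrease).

+€101 billion

ECB balance sheet:
  Assets:      Foreign assets +€101B
  Liabilities: Bank reserves +€68B, Government deposits +€33B
Change in total ECB assets = +€101 billion.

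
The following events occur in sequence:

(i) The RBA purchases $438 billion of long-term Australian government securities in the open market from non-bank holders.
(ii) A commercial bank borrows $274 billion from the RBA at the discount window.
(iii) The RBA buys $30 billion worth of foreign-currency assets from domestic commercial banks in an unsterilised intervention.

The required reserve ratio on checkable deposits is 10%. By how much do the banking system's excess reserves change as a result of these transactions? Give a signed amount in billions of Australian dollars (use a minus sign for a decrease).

+$698.2 billion

Asset purchase (from non-banks) $438 billion: reserves +$438B, deposits +$438B.
Discount-window loan $274 billion: reserves +$274B, deposits 0.
FX purchase $30 billion: reserves +$30B, deposits 0.
Totals: Δreserves = +$742B, Δdeposits = +$438B.
Δrequired reserves = 10% × +$438B = +$43.8B.
Δexcess reserves = Δreserves − Δrequired = +$742B − (+$43.8B) = +$698.2 billion.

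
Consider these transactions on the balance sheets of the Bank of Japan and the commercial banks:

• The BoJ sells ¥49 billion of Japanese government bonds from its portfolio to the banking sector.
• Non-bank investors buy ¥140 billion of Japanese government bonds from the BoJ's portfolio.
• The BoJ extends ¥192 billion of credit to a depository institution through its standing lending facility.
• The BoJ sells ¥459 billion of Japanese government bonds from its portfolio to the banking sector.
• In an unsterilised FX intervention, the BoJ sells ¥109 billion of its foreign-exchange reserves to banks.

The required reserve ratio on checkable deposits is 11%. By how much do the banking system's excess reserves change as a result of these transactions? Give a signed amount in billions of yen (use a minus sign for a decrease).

OMO sale (to banks) ¥49 billion: reserves −¥49B, deposits 0.
Asset sale (to non-banks) ¥140 billion: reserves −¥140B, deposits −¥140B.
Discount-window loan ¥192 billion: reserves +¥192B, deposits 0.
OMO sale (to banks) ¥459 billion: reserves −¥459B, deposits 0.
FX sale ¥109 billion: reserves −¥109B, deposits 0.
Totals: Δreserves = −¥565B, Δdeposits = −¥140B.
Δrequired reserves = 11% × −¥140B = −¥15.4B.
Δexcess reserves = Δreserves − Δrequired = −¥565B − (−¥15.4B) = -¥549.6 billion.

-¥549.6 billion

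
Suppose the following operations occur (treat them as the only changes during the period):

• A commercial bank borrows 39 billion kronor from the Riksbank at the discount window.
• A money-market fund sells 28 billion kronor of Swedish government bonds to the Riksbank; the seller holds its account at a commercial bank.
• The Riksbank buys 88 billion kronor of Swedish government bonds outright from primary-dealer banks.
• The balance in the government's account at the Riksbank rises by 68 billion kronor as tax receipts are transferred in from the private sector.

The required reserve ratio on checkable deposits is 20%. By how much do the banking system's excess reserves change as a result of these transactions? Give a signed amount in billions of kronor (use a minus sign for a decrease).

+95 billion

Discount-window loan 39 billion kronor: reserves +39B, deposits 0.
Asset purchase (from non-banks) 28 billion kronor: reserves +28B, deposits +28B.
OMO purchase (from banks) 88 billion kronor: reserves +88B, deposits 0.
Government account inflow 68 billion kronor: reserves −68B, deposits −68B.
Totals: Δreserves = +87B, Δdeposits = −40B.
Δrequired reserves = 20% × −40B = −8B.
Δexcess reserves = Δreserves − Δrequired = +87B − (−8B) = +95 billion.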